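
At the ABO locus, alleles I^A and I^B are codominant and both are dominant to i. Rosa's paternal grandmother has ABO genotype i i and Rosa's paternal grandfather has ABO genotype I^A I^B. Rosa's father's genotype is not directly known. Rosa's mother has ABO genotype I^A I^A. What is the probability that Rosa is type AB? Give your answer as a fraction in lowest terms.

1/4

Rosa's father's ABO genotype from i i × I^A I^B: 1/2 I^A i, 1/2 I^B i.
Crossing each possibility with the mother I^A I^A and summing P(type AB): 1/2·0 + 1/2·1/2 = 1/4.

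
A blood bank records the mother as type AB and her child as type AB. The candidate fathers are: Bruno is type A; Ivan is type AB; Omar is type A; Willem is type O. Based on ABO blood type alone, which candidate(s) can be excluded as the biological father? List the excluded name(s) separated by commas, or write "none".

Willem

A candidate is excluded only if no genotype consistent with his phenotype could produce a type AB child with a type AB mother.
Willem (type O): no genotype consistent with that phenotype can produce a type-AB child with a type-AB mother.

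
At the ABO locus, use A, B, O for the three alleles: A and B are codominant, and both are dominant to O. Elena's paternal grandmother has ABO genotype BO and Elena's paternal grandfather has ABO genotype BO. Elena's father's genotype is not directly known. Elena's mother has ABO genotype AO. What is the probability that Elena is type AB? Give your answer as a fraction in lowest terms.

Elena's father's ABO genotype from BO × BO: 1/4 BB, 1/2 BO, 1/4 OO.
Crossing each possibility with the mother AO and summing P(type AB): 1/4·1/2 + 1/2·1/4 + 1/4·0 = 1/4.

1/4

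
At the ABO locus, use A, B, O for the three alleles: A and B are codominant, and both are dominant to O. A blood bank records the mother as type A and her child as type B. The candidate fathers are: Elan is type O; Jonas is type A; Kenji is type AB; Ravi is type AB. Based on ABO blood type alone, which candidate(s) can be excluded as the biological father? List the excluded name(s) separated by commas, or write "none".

A candidate is excluded only if no genotype consistent with his phenotype could produce a type B child with a type A mother.
Elan (type O): no genotype consistent with that phenotype can produce a type-B child with a type-A mother.
Jonas (type A): no genotype consistent with that phenotype can produce a type-B child with a type-A mother.

Elan, Jonas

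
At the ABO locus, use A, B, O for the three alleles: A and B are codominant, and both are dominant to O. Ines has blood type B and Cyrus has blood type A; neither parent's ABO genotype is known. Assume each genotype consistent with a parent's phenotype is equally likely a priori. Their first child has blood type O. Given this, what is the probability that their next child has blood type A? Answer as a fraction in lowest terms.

Possible genotypes: Ines ∈ {BB, BO}; Cyrus ∈ {AA, AO}.
Weight each parental genotype pair by prior × P(type-O child):
  BO × AO: posterior weight 1; P(next child type A) = 1/4.
Weighted sum = 1/4.

1/4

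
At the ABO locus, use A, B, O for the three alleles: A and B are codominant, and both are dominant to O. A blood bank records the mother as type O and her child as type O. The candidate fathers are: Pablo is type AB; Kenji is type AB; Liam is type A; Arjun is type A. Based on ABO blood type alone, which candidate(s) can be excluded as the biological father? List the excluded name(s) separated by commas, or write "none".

A candidate is excluded only if no genotype consistent with his phenotype could produce a type O child with a type O mother.
Pablo (type AB): no genotype consistent with that phenotype can produce a type-O child with a type-O mother.
Kenji (type AB): no genotype consistent with that phenotype can produce a type-O child with a type-O mother.

Pablo, Kenji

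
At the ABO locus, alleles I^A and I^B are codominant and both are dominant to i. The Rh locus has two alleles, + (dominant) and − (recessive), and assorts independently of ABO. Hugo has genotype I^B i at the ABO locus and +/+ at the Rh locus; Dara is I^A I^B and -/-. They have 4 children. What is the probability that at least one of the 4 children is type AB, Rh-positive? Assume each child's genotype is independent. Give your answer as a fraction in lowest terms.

ABO cross I^B i × I^A I^B → 1/4 A, 1/2 B, 1/4 AB.
Rh cross +/+ × -/- → 1 Rh+; so P(type AB, Rh-positive) = 1/4 × 1 = 1/4 per child.
P(none) = (3/4)^4 = 81/256; P(at least one) = 1 − 81/256 = 175/256.

175/256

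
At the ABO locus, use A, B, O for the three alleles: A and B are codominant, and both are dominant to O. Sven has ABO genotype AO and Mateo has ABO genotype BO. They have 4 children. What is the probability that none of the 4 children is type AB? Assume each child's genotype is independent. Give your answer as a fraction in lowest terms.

81/256

ABO cross AO × BO → 1/4 O, 1/4 A, 1/4 B, 1/4 AB.
So P(type AB) = 1/4 per child.
P(not type AB) = 3/4 for one child; (3/4)^4 = 81/256.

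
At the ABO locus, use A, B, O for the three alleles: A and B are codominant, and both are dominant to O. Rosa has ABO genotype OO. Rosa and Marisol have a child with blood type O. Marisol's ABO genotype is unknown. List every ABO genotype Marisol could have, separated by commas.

AO, BO, OO

For each candidate genotype of Marisol, check whether crossing it with OO can produce every observed child phenotype.
  AA → possible child types {A} ✗
  AB → possible child types {A, B} ✗
  AO → possible child types {O, A} ✓
  BB → possible child types {B} ✗
  BO → possible child types {O, B} ✓
  OO → possible child types {O} ✓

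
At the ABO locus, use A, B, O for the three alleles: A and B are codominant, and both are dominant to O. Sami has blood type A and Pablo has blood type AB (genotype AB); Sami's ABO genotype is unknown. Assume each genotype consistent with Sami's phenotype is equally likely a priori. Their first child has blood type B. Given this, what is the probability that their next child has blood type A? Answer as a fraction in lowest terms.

1/2

Possible genotypes: Sami ∈ {AA, AO}; Pablo ∈ {AB}.
Weight each parental genotype pair by prior × P(type-B child):
  AO × AB: posterior weight 1; P(next child type A) = 1/2.
Weighted sum = 1/2.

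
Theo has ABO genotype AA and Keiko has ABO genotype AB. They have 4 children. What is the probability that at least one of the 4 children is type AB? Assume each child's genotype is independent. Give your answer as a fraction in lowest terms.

ABO cross AA × AB → 1/2 A, 1/2 AB.
So P(type AB) = 1/2 per child.
P(none) = (1/2)^4 = 1/16; P(at least one) = 1 − 1/16 = 15/16.

15/16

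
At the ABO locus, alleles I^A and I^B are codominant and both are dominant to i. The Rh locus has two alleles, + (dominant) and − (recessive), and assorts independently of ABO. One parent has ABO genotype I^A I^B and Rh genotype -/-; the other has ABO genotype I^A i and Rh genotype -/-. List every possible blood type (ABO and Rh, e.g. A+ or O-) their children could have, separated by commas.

A-, B-, AB-

Gametes from I^A I^B × I^A i give offspring ABO genotypes I^A I^A, I^A I^B, I^A i, I^B i, i.e. phenotypes A, B, AB.
Rh cross -/- × -/- → phenotypes Rh-.
Combining independently: A-, B-, AB-.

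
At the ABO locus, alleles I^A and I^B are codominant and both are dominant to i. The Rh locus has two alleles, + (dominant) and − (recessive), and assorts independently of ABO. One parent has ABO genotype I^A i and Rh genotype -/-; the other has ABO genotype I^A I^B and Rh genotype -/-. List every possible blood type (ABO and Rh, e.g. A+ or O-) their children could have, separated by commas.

Gametes from I^A i × I^A I^B give offspring ABO genotypes I^A I^A, I^A I^B, I^A i, I^B i, i.e. phenotypes A, B, AB.
Rh cross -/- × -/- → phenotypes Rh-.
Combining independently: A-, B-, AB-.

A-, B-, AB-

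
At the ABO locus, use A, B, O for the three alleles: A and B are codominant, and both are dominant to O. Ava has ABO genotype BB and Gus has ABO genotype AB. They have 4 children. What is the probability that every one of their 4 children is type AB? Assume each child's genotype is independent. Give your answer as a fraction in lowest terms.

ABO cross BB × AB → 1/2 B, 1/2 AB.
So P(type AB) = 1/2 per child.
All 4 independent: (1/2)^4 = 1/16.

1/16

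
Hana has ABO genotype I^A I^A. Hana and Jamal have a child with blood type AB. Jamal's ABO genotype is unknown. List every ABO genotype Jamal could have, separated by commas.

For each candidate genotype of Jamal, check whether crossing it with I^A I^A can produce every observed child phenotype.
  I^A I^A → possible child types {A} ✗
  I^A I^B → possible child types {A, AB} ✓
  I^A i → possible child types {A} ✗
  I^B I^B → possible child types {AB} ✓
  I^B i → possible child types {A, AB} ✓
  i i → possible child types {A} ✗

I^A I^B, I^B I^B, I^B i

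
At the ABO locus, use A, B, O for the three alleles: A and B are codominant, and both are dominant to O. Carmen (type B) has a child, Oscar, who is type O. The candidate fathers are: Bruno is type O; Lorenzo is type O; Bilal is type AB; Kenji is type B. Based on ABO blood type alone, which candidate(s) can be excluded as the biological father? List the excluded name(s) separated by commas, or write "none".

A candidate is excluded only if no genotype consistent with his phenotype could produce a type O child with a type B mother.
Bilal (type AB): no genotype consistent with that phenotype can produce a type-O child with a type-B mother.

Bilal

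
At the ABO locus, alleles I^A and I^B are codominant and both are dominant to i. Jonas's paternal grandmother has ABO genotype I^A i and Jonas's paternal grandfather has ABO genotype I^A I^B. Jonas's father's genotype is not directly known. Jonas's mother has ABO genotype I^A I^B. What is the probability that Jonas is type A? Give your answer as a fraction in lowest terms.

3/8

Jonas's father's ABO genotype from I^A i × I^A I^B: 1/4 I^A I^A, 1/4 I^A I^B, 1/4 I^A i, 1/4 I^B i.
Crossing each possibility with the mother I^A I^B and summing P(type A): 1/4·1/2 + 1/4·1/4 + 1/4·1/2 + 1/4·1/4 = 3/8.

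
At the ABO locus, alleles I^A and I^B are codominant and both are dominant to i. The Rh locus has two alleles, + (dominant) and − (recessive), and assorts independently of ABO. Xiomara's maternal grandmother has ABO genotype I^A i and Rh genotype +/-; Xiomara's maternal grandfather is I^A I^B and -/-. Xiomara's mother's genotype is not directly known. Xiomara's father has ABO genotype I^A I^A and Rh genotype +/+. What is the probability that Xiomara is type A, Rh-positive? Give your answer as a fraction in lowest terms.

Xiomara's mother's ABO genotype from I^A i × I^A I^B: 1/4 I^A I^A, 1/4 I^A I^B, 1/4 I^A i, 1/4 I^B i.
Crossing each possibility with the father I^A I^A and summing P(type A): 1/4·1 + 1/4·1/2 + 1/4·1 + 1/4·1/2 = 3/4.
Similarly for Rh via the mother's Rh distribution: P(Rh+) = 1.
Independent loci: 3/4 × 1 = 3/4.

3/4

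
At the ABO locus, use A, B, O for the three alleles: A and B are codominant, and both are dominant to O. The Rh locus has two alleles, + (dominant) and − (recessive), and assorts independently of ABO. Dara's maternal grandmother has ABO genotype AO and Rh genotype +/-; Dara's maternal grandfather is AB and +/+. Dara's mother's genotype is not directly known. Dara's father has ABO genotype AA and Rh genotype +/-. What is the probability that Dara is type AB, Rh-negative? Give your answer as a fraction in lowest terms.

1/32

Dara's mother's ABO genotype from AO × AB: 1/4 AA, 1/4 AB, 1/4 AO, 1/4 BO.
Crossing each possibility with the father AA and summing P(type AB): 1/4·0 + 1/4·1/2 + 1/4·0 + 1/4·1/2 = 1/4.
Similarly for Rh via the mother's Rh distribution: P(Rh-) = 1/8.
Independent loci: 1/4 × 1/8 = 1/32.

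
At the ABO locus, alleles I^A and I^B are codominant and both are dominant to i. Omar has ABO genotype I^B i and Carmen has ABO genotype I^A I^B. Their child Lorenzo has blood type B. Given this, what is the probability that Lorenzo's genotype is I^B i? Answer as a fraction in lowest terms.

1/2

Cross I^B i × I^A I^B → 1/4 I^A I^B, 1/4 I^A i, 1/4 I^B I^B, 1/4 I^B i.
Type-B genotypes among offspring: I^B I^B (1/4), I^B i (1/4); total 1/2.
P(I^B i | type B) = (1/4) / (1/2) = 1/2.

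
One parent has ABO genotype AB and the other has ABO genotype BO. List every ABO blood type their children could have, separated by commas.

Gametes from AB × BO give offspring ABO genotypes AB, AO, BB, BO, i.e. phenotypes A, B, AB.

A, B, AB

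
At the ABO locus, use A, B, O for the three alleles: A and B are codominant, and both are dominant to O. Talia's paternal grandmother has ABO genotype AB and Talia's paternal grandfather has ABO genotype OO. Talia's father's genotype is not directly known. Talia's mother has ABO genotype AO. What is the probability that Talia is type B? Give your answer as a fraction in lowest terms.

1/8

Talia's father's ABO genotype from AB × OO: 1/2 AO, 1/2 BO.
Crossing each possibility with the mother AO and summing P(type B): 1/2·0 + 1/2·1/4 = 1/8.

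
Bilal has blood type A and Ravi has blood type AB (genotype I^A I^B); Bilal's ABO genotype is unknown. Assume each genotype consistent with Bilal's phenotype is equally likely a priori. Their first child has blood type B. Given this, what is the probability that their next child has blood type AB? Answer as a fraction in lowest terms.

1/4

Possible genotypes: Bilal ∈ {I^A I^A, I^A i}; Ravi ∈ {I^A I^B}.
Weight each parental genotype pair by prior × P(type-B child):
  I^A i × I^A I^B: posterior weight 1; P(next child type AB) = 1/4.
Weighted sum = 1/4.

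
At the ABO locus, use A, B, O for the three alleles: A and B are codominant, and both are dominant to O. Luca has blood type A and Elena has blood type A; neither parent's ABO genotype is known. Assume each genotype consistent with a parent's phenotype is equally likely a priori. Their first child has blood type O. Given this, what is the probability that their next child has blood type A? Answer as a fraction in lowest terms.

Possible genotypes: Luca ∈ {AA, AO}; Elena ∈ {AA, AO}.
Weight each parental genotype pair by prior × P(type-O child):
  AO × AO: posterior weight 1; P(next child type A) = 3/4.
Weighted sum = 3/4.

3/4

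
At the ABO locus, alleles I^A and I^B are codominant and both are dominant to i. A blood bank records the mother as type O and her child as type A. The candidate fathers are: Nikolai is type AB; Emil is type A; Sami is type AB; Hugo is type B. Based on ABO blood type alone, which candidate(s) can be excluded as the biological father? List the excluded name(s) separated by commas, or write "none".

Hugo

A candidate is excluded only if no genotype consistent with his phenotype could produce a type A child with a type O mother.
Hugo (type B): no genotype consistent with that phenotype can produce a type-A child with a type-O mother.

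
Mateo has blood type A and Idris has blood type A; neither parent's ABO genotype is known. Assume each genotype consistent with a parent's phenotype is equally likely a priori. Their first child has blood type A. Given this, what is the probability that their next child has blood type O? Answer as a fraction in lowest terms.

1/20

Possible genotypes: Mateo ∈ {I^A I^A, I^A i}; Idris ∈ {I^A I^A, I^A i}.
Weight each parental genotype pair by prior × P(type-A child):
  I^A I^A × I^A I^A: posterior weight 4/15; P(next child type O) = 0.
  I^A I^A × I^A i: posterior weight 4/15; P(next child type O) = 0.
  I^A i × I^A I^A: posterior weight 4/15; P(next child type O) = 0.
  I^A i × I^A i: posterior weight 1/5; P(next child type O) = 1/4.
Weighted sum = 1/20.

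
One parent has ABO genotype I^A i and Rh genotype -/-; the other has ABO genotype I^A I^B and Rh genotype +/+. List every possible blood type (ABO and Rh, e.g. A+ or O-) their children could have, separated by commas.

Gametes from I^A i × I^A I^B give offspring ABO genotypes I^A I^A, I^A I^B, I^A i, I^B i, i.e. phenotypes A, B, AB.
Rh cross -/- × +/+ → phenotypes Rh+.
Combining independently: A+, B+, AB+.

A+, B+, AB+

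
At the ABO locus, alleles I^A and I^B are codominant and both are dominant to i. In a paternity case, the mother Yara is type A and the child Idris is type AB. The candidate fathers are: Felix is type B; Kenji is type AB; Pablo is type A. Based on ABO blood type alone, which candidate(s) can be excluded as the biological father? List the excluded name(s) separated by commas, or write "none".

Pablo

A candidate is excluded only if no genotype consistent with his phenotype could produce a type AB child with a type A mother.
Pablo (type A): no genotype consistent with that phenotype can produce a type-AB child with a type-A mother.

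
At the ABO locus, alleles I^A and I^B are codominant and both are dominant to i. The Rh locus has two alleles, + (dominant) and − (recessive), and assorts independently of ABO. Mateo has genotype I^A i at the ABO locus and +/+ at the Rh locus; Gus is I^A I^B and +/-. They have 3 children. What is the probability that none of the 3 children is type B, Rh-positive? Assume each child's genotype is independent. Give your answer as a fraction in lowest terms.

ABO cross I^A i × I^A I^B → 1/2 A, 1/4 B, 1/4 AB.
Rh cross +/+ × +/- → 1 Rh+; so P(type B, Rh-positive) = 1/4 × 1 = 1/4 per child.
P(not type B, Rh-positive) = 3/4 for one child; (3/4)^3 = 27/64.

27/64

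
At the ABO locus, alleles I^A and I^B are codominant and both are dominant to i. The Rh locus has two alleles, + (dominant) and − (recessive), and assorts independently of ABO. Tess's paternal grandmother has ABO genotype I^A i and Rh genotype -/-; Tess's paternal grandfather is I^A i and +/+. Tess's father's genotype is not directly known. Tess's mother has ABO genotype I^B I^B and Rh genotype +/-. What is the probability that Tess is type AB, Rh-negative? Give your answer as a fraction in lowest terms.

Tess's father's ABO genotype from I^A i × I^A i: 1/4 I^A I^A, 1/2 I^A i, 1/4 i i.
Crossing each possibility with the mother I^B I^B and summing P(type AB): 1/4·1 + 1/2·1/2 + 1/4·0 = 1/2.
Similarly for Rh via the father's Rh distribution: P(Rh-) = 1/4.
Independent loci: 1/2 × 1/4 = 1/8.

1/8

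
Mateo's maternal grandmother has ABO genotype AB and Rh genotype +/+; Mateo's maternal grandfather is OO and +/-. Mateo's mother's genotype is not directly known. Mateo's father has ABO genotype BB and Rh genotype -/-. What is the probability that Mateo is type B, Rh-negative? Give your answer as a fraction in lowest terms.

Mateo's mother's ABO genotype from AB × OO: 1/2 AO, 1/2 BO.
Crossing each possibility with the father BB and summing P(type B): 1/2·1/2 + 1/2·1 = 3/4.
Similarly for Rh via the mother's Rh distribution: P(Rh-) = 1/4.
Independent loci: 3/4 × 1/4 = 3/16.

3/16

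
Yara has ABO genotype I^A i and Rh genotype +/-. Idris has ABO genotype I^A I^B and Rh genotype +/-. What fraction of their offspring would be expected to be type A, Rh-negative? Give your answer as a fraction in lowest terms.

ABO cross I^A i × I^A I^B → offspring phenotypes: 1/2 A, 1/4 B, 1/4 AB.
Rh cross +/- × +/- → 3/4 Rh+, 1/4 Rh-.
Independent loci: P(type A, Rh-negative) = 1/2 × 1/4 = 1/8.

1/8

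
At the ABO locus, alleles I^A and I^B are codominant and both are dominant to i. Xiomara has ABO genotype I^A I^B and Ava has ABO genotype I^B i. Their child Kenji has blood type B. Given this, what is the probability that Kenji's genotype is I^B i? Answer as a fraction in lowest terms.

1/2

Cross I^A I^B × I^B i → 1/4 I^A I^B, 1/4 I^A i, 1/4 I^B I^B, 1/4 I^B i.
Type-B genotypes among offspring: I^B I^B (1/4), I^B i (1/4); total 1/2.
P(I^B i | type B) = (1/4) / (1/2) = 1/2.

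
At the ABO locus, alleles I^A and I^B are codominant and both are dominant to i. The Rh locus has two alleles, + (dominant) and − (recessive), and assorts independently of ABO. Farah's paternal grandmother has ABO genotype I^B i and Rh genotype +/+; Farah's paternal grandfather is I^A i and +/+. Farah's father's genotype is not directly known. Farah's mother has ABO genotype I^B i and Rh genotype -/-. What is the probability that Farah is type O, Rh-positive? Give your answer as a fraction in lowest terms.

Farah's father's ABO genotype from I^B i × I^A i: 1/4 I^A I^B, 1/4 I^A i, 1/4 I^B i, 1/4 i i.
Crossing each possibility with the mother I^B i and summing P(type O): 1/4·0 + 1/4·1/4 + 1/4·1/4 + 1/4·1/2 = 1/4.
Similarly for Rh via the father's Rh distribution: P(Rh+) = 1.
Independent loci: 1/4 × 1 = 1/4.

1/4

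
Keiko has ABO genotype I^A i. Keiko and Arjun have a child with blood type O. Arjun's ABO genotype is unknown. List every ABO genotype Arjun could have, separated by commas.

I^A i, I^B i, i i

For each candidate genotype of Arjun, check whether crossing it with I^A i can produce every observed child phenotype.
  I^A I^A → possible child types {A} ✗
  I^A I^B → possible child types {A, B, AB} ✗
  I^A i → possible child types {O, A} ✓
  I^B I^B → possible child types {B, AB} ✗
  I^B i → possible child types {O, A, B, AB} ✓
  i i → possible child types {O, A} ✓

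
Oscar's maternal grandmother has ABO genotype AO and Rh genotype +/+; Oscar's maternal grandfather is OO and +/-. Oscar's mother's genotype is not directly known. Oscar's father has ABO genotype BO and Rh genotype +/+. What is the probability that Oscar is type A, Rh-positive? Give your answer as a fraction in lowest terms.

Oscar's mother's ABO genotype from AO × OO: 1/2 AO, 1/2 OO.
Crossing each possibility with the father BO and summing P(type A): 1/2·1/4 + 1/2·0 = 1/8.
Similarly for Rh via the mother's Rh distribution: P(Rh+) = 1.
Independent loci: 1/8 × 1 = 1/8.

1/8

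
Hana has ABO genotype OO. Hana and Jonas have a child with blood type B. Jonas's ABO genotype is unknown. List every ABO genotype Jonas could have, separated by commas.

For each candidate genotype of Jonas, check whether crossing it with OO can produce every observed child phenotype.
  AA → possible child types {A} ✗
  AB → possible child types {A, B} ✓
  AO → possible child types {O, A} ✗
  BB → possible child types {B} ✓
  BO → possible child types {O, B} ✓
  OO → possible child types {O} ✗

AB, BB, BO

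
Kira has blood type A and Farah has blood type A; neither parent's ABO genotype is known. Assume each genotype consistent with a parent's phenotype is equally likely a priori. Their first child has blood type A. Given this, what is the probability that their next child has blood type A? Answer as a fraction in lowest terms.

Possible genotypes: Kira ∈ {AA, AO}; Farah ∈ {AA, AO}.
Weight each parental genotype pair by prior × P(type-A child):
  AA × AA: posterior weight 4/15; P(next child type A) = 1.
  AA × AO: posterior weight 4/15; P(next child type A) = 1.
  AO × AA: posterior weight 4/15; P(next child type A) = 1.
  AO × AO: posterior weight 1/5; P(next child type A) = 3/4.
Weighted sum = 19/20.

19/20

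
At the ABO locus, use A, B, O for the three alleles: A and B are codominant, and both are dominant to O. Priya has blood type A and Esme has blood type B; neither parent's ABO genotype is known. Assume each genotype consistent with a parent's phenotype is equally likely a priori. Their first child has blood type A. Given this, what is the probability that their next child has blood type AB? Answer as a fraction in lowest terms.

Possible genotypes: Priya ∈ {AA, AO}; Esme ∈ {BB, BO}.
Weight each parental genotype pair by prior × P(type-A child):
  AA × BO: posterior weight 2/3; P(next child type AB) = 1/2.
  AO × BO: posterior weight 1/3; P(next child type AB) = 1/4.
Weighted sum = 5/12.

5/12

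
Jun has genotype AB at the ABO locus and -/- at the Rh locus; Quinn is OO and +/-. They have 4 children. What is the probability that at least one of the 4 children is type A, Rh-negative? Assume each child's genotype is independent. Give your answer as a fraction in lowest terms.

ABO cross AB × OO → 1/2 A, 1/2 B.
Rh cross -/- × +/- → 1/2 Rh+, 1/2 Rh-; so P(type A, Rh-negative) = 1/2 × 1/2 = 1/4 per child.
P(none) = (3/4)^4 = 81/256; P(at least one) = 1 − 81/256 = 175/256.

175/256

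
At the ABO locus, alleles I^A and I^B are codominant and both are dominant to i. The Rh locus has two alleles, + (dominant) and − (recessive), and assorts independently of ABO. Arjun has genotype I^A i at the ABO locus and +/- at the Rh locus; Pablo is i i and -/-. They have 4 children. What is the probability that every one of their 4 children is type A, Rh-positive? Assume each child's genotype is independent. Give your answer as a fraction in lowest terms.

ABO cross I^A i × i i → 1/2 O, 1/2 A.
Rh cross +/- × -/- → 1/2 Rh+, 1/2 Rh-; so P(type A, Rh-positive) = 1/2 × 1/2 = 1/4 per child.
All 4 independent: (1/4)^4 = 1/256.

1/256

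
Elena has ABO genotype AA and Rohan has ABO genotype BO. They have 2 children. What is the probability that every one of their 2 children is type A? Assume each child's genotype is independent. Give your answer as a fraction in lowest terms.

ABO cross AA × BO → 1/2 A, 1/2 AB.
So P(type A) = 1/2 per child.
All 2 independent: (1/2)^2 = 1/4.

1/4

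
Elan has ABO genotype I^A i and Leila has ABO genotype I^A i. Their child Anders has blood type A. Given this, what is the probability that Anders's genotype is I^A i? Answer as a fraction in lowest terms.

2/3

Cross I^A i × I^A i → 1/4 I^A I^A, 1/2 I^A i, 1/4 i i.
Type-A genotypes among offspring: I^A I^A (1/4), I^A i (1/2); total 3/4.
P(I^A i | type A) = (1/2) / (3/4) = 2/3.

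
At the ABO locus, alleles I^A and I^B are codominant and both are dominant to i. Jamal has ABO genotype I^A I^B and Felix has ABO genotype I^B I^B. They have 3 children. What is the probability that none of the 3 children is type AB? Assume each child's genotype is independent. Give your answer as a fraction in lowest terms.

ABO cross I^A I^B × I^B I^B → 1/2 B, 1/2 AB.
So P(type AB) = 1/2 per child.
P(not type AB) = 1/2 for one child; (1/2)^3 = 1/8.

1/8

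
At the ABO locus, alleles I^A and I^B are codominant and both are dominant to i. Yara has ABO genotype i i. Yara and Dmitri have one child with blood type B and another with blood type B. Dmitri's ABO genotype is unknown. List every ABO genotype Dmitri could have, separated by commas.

I^A I^B, I^B I^B, I^B i

For each candidate genotype of Dmitri, check whether crossing it with i i can produce every observed child phenotype.
  I^A I^A → possible child types {A} ✗
  I^A I^B → possible child types {A, B} ✓
  I^A i → possible child types {O, A} ✗
  I^B I^B → possible child types {B} ✓
  I^B i → possible child types {O, B} ✓
  i i → possible child types {O} ✗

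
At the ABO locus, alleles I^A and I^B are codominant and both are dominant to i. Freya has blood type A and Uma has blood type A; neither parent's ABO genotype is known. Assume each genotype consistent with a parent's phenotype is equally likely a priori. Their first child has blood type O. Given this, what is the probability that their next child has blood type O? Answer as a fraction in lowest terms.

1/4

Possible genotypes: Freya ∈ {I^A I^A, I^A i}; Uma ∈ {I^A I^A, I^A i}.
Weight each parental genotype pair by prior × P(type-O child):
  I^A i × I^A i: posterior weight 1; P(next child type O) = 1/4.
Weighted sum = 1/4.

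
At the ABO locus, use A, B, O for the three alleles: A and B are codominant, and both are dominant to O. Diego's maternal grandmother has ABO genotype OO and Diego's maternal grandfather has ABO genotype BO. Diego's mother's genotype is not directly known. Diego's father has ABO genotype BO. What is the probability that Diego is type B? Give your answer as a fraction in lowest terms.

5/8

Diego's mother's ABO genotype from OO × BO: 1/2 BO, 1/2 OO.
Crossing each possibility with the father BO and summing P(type B): 1/2·3/4 + 1/2·1/2 = 5/8.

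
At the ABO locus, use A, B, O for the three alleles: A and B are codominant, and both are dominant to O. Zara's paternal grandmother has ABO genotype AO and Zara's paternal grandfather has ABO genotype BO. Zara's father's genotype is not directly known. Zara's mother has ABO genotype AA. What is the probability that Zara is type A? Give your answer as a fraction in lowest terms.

Zara's father's ABO genotype from AO × BO: 1/4 AB, 1/4 AO, 1/4 BO, 1/4 OO.
Crossing each possibility with the mother AA and summing P(type A): 1/4·1/2 + 1/4·1 + 1/4·1/2 + 1/4·1 = 3/4.

3/4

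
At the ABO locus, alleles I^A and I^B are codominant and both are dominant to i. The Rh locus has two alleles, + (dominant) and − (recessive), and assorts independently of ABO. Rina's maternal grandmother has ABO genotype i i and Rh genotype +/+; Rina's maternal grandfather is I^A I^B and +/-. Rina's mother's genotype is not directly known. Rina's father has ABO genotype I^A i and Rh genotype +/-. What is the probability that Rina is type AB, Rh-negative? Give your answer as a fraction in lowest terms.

Rina's mother's ABO genotype from i i × I^A I^B: 1/2 I^A i, 1/2 I^B i.
Crossing each possibility with the father I^A i and summing P(type AB): 1/2·0 + 1/2·1/4 = 1/8.
Similarly for Rh via the mother's Rh distribution: P(Rh-) = 1/8.
Independent loci: 1/8 × 1/8 = 1/64.

1/64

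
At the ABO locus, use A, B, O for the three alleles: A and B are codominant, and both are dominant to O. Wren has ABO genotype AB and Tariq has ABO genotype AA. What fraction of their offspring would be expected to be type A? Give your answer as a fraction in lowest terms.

1/2

ABO cross AB × AA → offspring phenotypes: 1/2 A, 1/2 AB.
So P(type A) = 1/2.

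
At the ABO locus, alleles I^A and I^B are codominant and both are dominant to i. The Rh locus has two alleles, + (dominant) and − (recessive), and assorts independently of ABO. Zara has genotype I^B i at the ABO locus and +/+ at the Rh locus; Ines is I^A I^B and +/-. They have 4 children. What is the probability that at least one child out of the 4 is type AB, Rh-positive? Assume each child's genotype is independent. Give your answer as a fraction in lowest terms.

175/256

ABO cross I^B i × I^A I^B → 1/4 A, 1/2 B, 1/4 AB.
Rh cross +/+ × +/- → 1 Rh+; so P(type AB, Rh-positive) = 1/4 × 1 = 1/4 per child.
P(none) = (3/4)^4 = 81/256; P(at least one) = 1 − 81/256 = 175/256.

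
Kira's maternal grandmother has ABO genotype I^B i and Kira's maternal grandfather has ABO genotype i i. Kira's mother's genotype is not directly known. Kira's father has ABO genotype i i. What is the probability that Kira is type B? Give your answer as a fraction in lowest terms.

Kira's mother's ABO genotype from I^B i × i i: 1/2 I^B i, 1/2 i i.
Crossing each possibility with the father i i and summing P(type B): 1/2·1/2 + 1/2·0 = 1/4.

1/4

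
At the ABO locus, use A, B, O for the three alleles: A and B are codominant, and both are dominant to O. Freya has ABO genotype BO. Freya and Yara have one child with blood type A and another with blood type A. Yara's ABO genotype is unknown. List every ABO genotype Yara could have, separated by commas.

For each candidate genotype of Yara, check whether crossing it with BO can produce every observed child phenotype.
  AA → possible child types {A, AB} ✓
  AB → possible child types {A, B, AB} ✓
  AO → possible child types {O, A, B, AB} ✓
  BB → possible child types {B} ✗
  BO → possible child types {O, B} ✗
  OO → possible child types {O, B} ✗

AA, AB, AO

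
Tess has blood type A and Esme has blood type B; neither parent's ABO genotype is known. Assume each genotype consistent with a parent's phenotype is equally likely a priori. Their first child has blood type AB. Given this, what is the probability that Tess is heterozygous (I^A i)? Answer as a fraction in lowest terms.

Possible genotypes: Tess ∈ {I^A I^A, I^A i}; Esme ∈ {I^B I^B, I^B i}.
Weight each parental genotype pair by prior × P(type-AB child):
  I^A I^A × I^B I^B: posterior weight 4/9.
  I^A I^A × I^B i: posterior weight 2/9.
  I^A i × I^B I^B: posterior weight 2/9.
  I^A i × I^B i: posterior weight 1/9.
Sum the posterior weight over pairs where Tess is I^A i: 1/3.

1/3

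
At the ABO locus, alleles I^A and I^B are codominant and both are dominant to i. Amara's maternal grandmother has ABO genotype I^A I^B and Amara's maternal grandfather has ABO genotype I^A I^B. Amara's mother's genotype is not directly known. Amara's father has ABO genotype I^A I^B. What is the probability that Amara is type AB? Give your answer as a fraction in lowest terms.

1/2

Amara's mother's ABO genotype from I^A I^B × I^A I^B: 1/4 I^A I^A, 1/2 I^A I^B, 1/4 I^B I^B.
Crossing each possibility with the father I^A I^B and summing P(type AB): 1/4·1/2 + 1/2·1/2 + 1/4·1/2 = 1/2.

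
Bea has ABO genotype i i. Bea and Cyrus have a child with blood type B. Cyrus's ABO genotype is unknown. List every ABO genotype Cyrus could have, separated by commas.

I^A I^B, I^B I^B, I^B i

For each candidate genotype of Cyrus, check whether crossing it with i i can produce every observed child phenotype.
  I^A I^A → possible child types {A} ✗
  I^A I^B → possible child types {A, B} ✓
  I^A i → possible child types {O, A} ✗
  I^B I^B → possible child types {B} ✓
  I^B i → possible child types {O, B} ✓
  i i → possible child types {O} ✗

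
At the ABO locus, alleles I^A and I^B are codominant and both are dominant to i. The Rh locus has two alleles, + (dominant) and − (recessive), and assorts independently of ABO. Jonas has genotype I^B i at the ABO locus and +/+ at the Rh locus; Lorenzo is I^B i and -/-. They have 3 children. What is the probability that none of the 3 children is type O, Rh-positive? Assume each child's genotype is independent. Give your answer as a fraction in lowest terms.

27/64

ABO cross I^B i × I^B i → 1/4 O, 3/4 B.
Rh cross +/+ × -/- → 1 Rh+; so P(type O, Rh-positive) = 1/4 × 1 = 1/4 per child.
P(not type O, Rh-positive) = 3/4 for one child; (3/4)^3 = 27/64.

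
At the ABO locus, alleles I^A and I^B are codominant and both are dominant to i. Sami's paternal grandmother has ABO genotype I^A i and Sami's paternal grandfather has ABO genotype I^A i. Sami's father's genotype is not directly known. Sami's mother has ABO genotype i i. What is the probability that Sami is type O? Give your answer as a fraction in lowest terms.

Sami's father's ABO genotype from I^A i × I^A i: 1/4 I^A I^A, 1/2 I^A i, 1/4 i i.
Crossing each possibility with the mother i i and summing P(type O): 1/4·0 + 1/2·1/2 + 1/4·1 = 1/2.

1/2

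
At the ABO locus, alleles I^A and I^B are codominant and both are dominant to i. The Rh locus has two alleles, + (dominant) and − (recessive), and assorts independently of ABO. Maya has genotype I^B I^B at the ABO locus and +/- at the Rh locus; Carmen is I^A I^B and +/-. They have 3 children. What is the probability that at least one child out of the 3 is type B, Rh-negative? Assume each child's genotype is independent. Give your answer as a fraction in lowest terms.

ABO cross I^B I^B × I^A I^B → 1/2 B, 1/2 AB.
Rh cross +/- × +/- → 3/4 Rh+, 1/4 Rh-; so P(type B, Rh-negative) = 1/2 × 1/4 = 1/8 per child.
P(none) = (7/8)^3 = 343/512; P(at least one) = 1 − 343/512 = 169/512.

169/512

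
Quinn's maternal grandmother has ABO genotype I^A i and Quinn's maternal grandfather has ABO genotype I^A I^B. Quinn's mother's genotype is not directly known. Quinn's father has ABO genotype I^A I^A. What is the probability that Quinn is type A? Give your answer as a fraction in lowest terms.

Quinn's mother's ABO genotype from I^A i × I^A I^B: 1/4 I^A I^A, 1/4 I^A I^B, 1/4 I^A i, 1/4 I^B i.
Crossing each possibility with the father I^A I^A and summing P(type A): 1/4·1 + 1/4·1/2 + 1/4·1 + 1/4·1/2 = 3/4.

3/4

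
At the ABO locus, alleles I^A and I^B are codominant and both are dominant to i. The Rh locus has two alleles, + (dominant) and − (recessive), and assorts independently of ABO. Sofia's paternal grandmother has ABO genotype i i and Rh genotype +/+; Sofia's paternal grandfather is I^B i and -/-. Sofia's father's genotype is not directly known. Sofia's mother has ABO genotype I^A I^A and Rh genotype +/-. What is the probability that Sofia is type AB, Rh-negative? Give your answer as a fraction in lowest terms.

1/16

Sofia's father's ABO genotype from i i × I^B i: 1/2 I^B i, 1/2 i i.
Crossing each possibility with the mother I^A I^A and summing P(type AB): 1/2·1/2 + 1/2·0 = 1/4.
Similarly for Rh via the father's Rh distribution: P(Rh-) = 1/4.
Independent loci: 1/4 × 1/4 = 1/16.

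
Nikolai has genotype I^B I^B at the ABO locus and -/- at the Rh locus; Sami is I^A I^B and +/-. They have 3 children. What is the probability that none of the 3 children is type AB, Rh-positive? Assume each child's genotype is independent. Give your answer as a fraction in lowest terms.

27/64

ABO cross I^B I^B × I^A I^B → 1/2 B, 1/2 AB.
Rh cross -/- × +/- → 1/2 Rh+, 1/2 Rh-; so P(type AB, Rh-positive) = 1/2 × 1/2 = 1/4 per child.
P(not type AB, Rh-positive) = 3/4 for one child; (3/4)^3 = 27/64.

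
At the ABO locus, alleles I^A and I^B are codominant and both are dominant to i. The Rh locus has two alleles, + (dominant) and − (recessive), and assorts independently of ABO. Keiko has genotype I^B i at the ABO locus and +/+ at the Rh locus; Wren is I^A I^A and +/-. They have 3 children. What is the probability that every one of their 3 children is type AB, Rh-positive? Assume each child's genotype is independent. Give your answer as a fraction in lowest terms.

ABO cross I^B i × I^A I^A → 1/2 A, 1/2 AB.
Rh cross +/+ × +/- → 1 Rh+; so P(type AB, Rh-positive) = 1/2 × 1 = 1/2 per child.
All 3 independent: (1/2)^3 = 1/8.

1/8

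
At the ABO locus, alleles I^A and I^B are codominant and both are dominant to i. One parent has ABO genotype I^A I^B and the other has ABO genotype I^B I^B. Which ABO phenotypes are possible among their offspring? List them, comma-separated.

B, AB

Gametes from I^A I^B × I^B I^B give offspring ABO genotypes I^A I^B, I^B I^B, i.e. phenotypes B, AB.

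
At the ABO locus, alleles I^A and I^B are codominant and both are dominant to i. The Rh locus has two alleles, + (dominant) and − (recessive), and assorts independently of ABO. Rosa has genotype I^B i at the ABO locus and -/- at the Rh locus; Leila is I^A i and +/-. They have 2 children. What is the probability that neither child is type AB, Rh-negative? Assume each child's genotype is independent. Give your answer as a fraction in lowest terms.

ABO cross I^B i × I^A i → 1/4 O, 1/4 A, 1/4 B, 1/4 AB.
Rh cross -/- × +/- → 1/2 Rh+, 1/2 Rh-; so P(type AB, Rh-negative) = 1/4 × 1/2 = 1/8 per child.
P(not type AB, Rh-negative) = 7/8 for one child; (7/8)^2 = 49/64.

49/64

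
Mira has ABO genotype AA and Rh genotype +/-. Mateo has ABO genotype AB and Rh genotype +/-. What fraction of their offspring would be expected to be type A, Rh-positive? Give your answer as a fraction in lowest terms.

3/8

ABO cross AA × AB → offspring phenotypes: 1/2 A, 1/2 AB.
Rh cross +/- × +/- → 3/4 Rh+, 1/4 Rh-.
Independent loci: P(type A, Rh-positive) = 1/2 × 3/4 = 3/8.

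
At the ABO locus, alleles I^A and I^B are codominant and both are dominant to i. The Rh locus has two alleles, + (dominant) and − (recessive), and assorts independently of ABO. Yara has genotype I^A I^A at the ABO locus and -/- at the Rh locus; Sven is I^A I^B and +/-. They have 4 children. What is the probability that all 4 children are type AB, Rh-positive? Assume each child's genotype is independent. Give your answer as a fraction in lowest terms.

1/256

ABO cross I^A I^A × I^A I^B → 1/2 A, 1/2 AB.
Rh cross -/- × +/- → 1/2 Rh+, 1/2 Rh-; so P(type AB, Rh-positive) = 1/2 × 1/2 = 1/4 per child.
All 4 independent: (1/4)^4 = 1/256.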